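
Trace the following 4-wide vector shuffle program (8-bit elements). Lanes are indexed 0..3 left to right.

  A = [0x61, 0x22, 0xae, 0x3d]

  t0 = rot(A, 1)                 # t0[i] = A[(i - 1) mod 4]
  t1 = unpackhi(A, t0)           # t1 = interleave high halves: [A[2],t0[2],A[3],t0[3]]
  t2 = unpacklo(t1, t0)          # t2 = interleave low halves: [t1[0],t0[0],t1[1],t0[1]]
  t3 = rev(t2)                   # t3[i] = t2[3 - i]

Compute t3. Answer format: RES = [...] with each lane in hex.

t0 = [0x3d, 0x61, 0x22, 0xae]
t1 = [0xae, 0x22, 0x3d, 0xae]
t2 = [0xae, 0x3d, 0x22, 0x61]
t3 = [0x61, 0x22, 0x3d, 0xae]

RES = [0x61, 0x22, 0x3d, 0xae]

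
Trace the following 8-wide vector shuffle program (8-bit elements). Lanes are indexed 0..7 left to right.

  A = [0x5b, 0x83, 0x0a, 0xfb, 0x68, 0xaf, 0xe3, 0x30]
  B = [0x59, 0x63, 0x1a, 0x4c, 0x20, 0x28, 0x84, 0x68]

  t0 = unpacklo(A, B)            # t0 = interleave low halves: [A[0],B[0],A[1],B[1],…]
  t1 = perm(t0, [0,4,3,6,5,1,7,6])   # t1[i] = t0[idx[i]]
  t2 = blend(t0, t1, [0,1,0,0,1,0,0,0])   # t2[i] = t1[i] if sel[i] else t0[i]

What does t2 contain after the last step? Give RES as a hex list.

  t0: 5b 59 83 63 0a 1a fb 4c
  t1: 5b 0a 63 fb 1a 59 4c fb
  t2: 5b 0a 83 63 1a 1a fb 4c

RES = [ 0x5b  0x0a  0x83  0x63  0x1a  0x1a  0xfb  0x4c ]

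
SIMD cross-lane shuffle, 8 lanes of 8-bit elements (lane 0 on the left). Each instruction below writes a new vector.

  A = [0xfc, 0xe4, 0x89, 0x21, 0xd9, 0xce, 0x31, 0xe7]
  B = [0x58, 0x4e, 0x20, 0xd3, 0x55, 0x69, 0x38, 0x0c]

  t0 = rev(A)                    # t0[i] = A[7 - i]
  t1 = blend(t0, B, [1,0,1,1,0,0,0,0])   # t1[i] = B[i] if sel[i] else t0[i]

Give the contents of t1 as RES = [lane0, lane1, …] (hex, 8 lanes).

RES = [0x58, 0x31, 0x20, 0xd3, 0x21, 0x89, 0xe4, 0xfc]

t0 = [0xe7, 0x31, 0xce, 0xd9, 0x21, 0x89, 0xe4, 0xfc]
t1 = [0x58, 0x31, 0x20, 0xd3, 0x21, 0x89, 0xe4, 0xfc]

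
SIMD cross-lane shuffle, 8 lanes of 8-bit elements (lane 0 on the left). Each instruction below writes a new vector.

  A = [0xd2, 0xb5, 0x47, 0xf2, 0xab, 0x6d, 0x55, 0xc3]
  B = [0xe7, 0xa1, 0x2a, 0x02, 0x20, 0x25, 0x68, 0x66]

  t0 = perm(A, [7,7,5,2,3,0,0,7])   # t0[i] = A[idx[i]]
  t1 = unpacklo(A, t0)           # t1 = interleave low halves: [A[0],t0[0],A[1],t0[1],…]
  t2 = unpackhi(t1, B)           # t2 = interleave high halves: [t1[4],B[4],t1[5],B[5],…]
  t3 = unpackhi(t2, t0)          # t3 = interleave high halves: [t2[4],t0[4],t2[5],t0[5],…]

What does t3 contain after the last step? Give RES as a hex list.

RES = [ 0xf2  0xf2  0x68  0xd2  0x47  0xd2  0x66  0xc3 ]

t0 = [0xc3, 0xc3, 0x6d, 0x47, 0xf2, 0xd2, 0xd2, 0xc3]
t1 = [0xd2, 0xc3, 0xb5, 0xc3, 0x47, 0x6d, 0xf2, 0x47]
t2 = [0x47, 0x20, 0x6d, 0x25, 0xf2, 0x68, 0x47, 0x66]
t3 = [0xf2, 0xf2, 0x68, 0xd2, 0x47, 0xd2, 0x66, 0xc3]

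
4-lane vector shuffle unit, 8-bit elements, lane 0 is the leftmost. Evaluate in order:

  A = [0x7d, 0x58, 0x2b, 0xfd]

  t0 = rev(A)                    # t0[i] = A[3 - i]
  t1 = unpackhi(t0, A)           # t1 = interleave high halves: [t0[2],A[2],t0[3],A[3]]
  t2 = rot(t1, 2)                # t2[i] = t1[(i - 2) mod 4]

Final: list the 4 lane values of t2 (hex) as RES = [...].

t0 = [0xfd, 0x2b, 0x58, 0x7d]
t1 = [0x58, 0x2b, 0x7d, 0xfd]
t2 = [0x7d, 0xfd, 0x58, 0x2b]

RES = [ 0x7d  0xfd  0x58  0x2b ]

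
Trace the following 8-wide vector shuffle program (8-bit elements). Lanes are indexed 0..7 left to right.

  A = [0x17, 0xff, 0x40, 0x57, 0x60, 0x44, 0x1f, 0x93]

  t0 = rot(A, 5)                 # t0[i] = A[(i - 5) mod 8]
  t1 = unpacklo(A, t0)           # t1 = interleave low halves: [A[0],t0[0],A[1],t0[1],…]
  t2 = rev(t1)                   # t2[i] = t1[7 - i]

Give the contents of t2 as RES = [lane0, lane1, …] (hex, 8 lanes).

RES = [ 0x1f  0x57  0x44  0x40  0x60  0xff  0x57  0x17 ]

  t0: 57 60 44 1f 93 17 ff 40
  t1: 17 57 ff 60 40 44 57 1f
  t2: 1f 57 44 40 60 ff 57 17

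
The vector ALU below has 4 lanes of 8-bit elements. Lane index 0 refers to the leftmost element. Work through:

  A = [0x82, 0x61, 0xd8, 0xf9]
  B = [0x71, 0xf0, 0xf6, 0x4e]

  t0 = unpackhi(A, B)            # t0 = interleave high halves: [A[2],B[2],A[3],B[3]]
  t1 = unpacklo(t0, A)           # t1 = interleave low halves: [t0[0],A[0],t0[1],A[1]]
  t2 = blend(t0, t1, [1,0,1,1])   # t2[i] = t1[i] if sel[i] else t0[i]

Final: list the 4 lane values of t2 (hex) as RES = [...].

RES = [ 0xd8  0xf6  0xf6  0x61 ]

→ t0 |d8|f6|f9|4e|
→ t1 |d8|82|f6|61|
→ t2 |d8|f6|f6|61|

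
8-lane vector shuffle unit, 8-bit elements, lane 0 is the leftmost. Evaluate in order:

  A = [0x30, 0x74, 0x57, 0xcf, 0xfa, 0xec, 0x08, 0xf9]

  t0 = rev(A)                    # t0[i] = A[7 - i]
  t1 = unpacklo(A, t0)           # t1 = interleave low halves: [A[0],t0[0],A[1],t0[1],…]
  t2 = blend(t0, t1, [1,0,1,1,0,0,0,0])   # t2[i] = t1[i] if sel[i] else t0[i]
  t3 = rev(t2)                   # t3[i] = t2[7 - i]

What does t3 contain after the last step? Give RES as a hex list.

RES = [ 0x30  0x74  0x57  0xcf  0x08  0x74  0x08  0x30 ]

  t0: f9 08 ec fa cf 57 74 30
  t1: 30 f9 74 08 57 ec cf fa
  t2: 30 08 74 08 cf 57 74 30
  t3: 30 74 57 cf 08 74 08 30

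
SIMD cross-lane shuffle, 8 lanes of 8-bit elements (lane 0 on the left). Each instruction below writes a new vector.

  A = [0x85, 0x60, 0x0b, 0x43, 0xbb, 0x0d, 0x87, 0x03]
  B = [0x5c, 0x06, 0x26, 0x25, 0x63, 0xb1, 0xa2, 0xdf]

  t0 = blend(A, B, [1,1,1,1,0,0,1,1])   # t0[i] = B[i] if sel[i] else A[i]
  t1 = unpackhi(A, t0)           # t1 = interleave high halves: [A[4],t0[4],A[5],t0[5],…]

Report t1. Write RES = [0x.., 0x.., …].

RES = [0xbb, 0xbb, 0x0d, 0x0d, 0x87, 0xa2, 0x03, 0xdf]

t0 = [0x5c, 0x06, 0x26, 0x25, 0xbb, 0x0d, 0xa2, 0xdf]
t1 = [0xbb, 0xbb, 0x0d, 0x0d, 0x87, 0xa2, 0x03, 0xdf]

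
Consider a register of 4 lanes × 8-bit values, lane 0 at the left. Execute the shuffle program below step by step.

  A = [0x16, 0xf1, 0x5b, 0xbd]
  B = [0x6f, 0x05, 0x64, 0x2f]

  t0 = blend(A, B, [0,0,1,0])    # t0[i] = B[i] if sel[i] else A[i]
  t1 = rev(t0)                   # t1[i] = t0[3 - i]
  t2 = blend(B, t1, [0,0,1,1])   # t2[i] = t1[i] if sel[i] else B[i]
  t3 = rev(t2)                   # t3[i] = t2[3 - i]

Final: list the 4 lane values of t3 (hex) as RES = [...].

RES = [0x16, 0xf1, 0x05, 0x6f]

  t0: 16 f1 64 bd
  t1: bd 64 f1 16
  t2: 6f 05 f1 16
  t3: 16 f1 05 6f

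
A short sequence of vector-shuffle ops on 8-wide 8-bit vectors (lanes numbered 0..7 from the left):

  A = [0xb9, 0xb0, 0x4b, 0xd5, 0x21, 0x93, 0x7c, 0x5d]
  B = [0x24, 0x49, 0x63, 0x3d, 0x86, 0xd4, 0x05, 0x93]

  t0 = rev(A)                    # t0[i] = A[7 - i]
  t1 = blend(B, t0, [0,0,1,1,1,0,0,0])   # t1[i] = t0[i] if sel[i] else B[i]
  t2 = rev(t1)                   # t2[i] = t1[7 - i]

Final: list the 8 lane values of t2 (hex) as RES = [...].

RES = [ 0x93  0x05  0xd4  0xd5  0x21  0x93  0x49  0x24 ]

  t0: 5d 7c 93 21 d5 4b b0 b9
  t1: 24 49 93 21 d5 d4 05 93
  t2: 93 05 d4 d5 21 93 49 24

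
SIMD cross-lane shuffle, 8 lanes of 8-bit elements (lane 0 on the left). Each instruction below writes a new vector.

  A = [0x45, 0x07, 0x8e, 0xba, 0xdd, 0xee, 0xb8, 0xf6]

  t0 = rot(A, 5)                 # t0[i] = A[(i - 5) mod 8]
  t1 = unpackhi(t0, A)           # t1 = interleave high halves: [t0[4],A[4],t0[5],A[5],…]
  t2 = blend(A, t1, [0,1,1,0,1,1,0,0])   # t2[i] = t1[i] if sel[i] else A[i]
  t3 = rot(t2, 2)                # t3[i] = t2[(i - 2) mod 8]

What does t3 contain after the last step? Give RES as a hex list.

RES = [ 0xb8  0xf6  0x45  0xdd  0x45  0xba  0x07  0xb8 ]

  t0: ba dd ee b8 f6 45 07 8e
  t1: f6 dd 45 ee 07 b8 8e f6
  t2: 45 dd 45 ba 07 b8 b8 f6
  t3: b8 f6 45 dd 45 ba 07 b8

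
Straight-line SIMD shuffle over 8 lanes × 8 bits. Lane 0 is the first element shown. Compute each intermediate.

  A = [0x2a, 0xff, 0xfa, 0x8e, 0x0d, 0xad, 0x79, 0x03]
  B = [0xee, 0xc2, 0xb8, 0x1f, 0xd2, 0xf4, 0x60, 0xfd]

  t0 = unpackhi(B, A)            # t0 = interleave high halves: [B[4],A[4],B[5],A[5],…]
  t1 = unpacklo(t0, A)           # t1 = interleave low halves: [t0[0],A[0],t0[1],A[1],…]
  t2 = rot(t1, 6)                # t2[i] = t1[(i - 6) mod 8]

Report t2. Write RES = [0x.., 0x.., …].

RES = [0x0d, 0xff, 0xf4, 0xfa, 0xad, 0x8e, 0xd2, 0x2a]

t0 = [0xd2, 0x0d, 0xf4, 0xad, 0x60, 0x79, 0xfd, 0x03]
t1 = [0xd2, 0x2a, 0x0d, 0xff, 0xf4, 0xfa, 0xad, 0x8e]
t2 = [0x0d, 0xff, 0xf4, 0xfa, 0xad, 0x8e, 0xd2, 0x2a]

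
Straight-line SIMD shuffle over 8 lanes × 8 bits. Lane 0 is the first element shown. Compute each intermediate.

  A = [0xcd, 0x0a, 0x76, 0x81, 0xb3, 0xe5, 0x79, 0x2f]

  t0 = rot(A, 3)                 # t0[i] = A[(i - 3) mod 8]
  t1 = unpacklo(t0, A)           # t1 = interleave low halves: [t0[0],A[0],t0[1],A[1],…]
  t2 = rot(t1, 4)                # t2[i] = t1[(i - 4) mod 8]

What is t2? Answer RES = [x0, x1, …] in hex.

  t0: e5 79 2f cd 0a 76 81 b3
  t1: e5 cd 79 0a 2f 76 cd 81
  t2: 2f 76 cd 81 e5 cd 79 0a

RES = [ 0x2f  0x76  0xcd  0x81  0xe5  0xcd  0x79  0x0a ]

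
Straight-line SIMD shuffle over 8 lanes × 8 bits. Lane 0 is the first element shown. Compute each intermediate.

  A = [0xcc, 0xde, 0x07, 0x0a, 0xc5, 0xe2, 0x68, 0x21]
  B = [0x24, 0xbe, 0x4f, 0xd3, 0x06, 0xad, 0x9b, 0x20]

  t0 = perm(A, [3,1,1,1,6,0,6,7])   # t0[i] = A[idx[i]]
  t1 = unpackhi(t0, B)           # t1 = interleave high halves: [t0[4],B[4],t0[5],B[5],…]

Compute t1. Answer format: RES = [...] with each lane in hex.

RES = [0x68, 0x06, 0xcc, 0xad, 0x68, 0x9b, 0x21, 0x20]

t0 = [0x0a, 0xde, 0xde, 0xde, 0x68, 0xcc, 0x68, 0x21]
t1 = [0x68, 0x06, 0xcc, 0xad, 0x68, 0x9b, 0x21, 0x20]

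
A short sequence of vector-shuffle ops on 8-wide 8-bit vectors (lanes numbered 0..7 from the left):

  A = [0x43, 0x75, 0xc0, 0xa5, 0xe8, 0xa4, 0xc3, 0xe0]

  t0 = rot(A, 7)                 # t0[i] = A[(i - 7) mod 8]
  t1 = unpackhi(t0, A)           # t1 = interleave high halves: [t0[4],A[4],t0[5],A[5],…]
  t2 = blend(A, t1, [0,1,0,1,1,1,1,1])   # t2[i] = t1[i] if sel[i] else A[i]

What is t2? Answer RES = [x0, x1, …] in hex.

  t0: 75 c0 a5 e8 a4 c3 e0 43
  t1: a4 e8 c3 a4 e0 c3 43 e0
  t2: 43 e8 c0 a4 e0 c3 43 e0

RES = [ 0x43  0xe8  0xc0  0xa4  0xe0  0xc3  0x43  0xe0 ]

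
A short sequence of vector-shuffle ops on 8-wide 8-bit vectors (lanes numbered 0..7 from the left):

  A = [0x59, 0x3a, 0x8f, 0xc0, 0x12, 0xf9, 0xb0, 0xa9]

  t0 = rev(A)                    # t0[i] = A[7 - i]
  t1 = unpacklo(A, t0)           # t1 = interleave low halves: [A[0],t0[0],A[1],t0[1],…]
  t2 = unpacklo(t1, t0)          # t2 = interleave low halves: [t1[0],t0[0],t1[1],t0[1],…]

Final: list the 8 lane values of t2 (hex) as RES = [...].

→ t0 |a9|b0|f9|12|c0|8f|3a|59|
→ t1 |59|a9|3a|b0|8f|f9|c0|12|
→ t2 |59|a9|a9|b0|3a|f9|b0|12|

RES = [0x59, 0xa9, 0xa9, 0xb0, 0x3a, 0xf9, 0xb0, 0x12]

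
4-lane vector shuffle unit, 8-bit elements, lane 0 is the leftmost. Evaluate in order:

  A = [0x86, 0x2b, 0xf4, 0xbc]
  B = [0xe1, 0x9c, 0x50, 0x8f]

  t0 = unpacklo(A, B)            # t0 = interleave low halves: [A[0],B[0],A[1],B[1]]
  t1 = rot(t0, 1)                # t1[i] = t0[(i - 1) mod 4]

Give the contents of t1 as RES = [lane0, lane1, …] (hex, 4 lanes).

→ t0 |86|e1|2b|9c|
→ t1 |9c|86|e1|2b|

RES = [ 0x9c  0x86  0xe1  0x2b ]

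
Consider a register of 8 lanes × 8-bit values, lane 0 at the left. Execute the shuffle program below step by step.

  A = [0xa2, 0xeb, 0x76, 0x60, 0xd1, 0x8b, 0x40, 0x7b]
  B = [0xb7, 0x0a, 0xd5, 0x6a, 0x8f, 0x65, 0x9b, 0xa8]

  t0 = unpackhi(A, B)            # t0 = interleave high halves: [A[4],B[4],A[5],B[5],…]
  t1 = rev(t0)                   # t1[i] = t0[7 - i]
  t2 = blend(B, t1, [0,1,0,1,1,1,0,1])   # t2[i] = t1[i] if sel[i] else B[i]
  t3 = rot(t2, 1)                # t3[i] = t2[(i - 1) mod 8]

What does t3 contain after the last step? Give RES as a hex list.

RES = [0xd1, 0xb7, 0x7b, 0xd5, 0x40, 0x65, 0x8b, 0x9b]

t0 = [0xd1, 0x8f, 0x8b, 0x65, 0x40, 0x9b, 0x7b, 0xa8]
t1 = [0xa8, 0x7b, 0x9b, 0x40, 0x65, 0x8b, 0x8f, 0xd1]
t2 = [0xb7, 0x7b, 0xd5, 0x40, 0x65, 0x8b, 0x9b, 0xd1]
t3 = [0xd1, 0xb7, 0x7b, 0xd5, 0x40, 0x65, 0x8b, 0x9b]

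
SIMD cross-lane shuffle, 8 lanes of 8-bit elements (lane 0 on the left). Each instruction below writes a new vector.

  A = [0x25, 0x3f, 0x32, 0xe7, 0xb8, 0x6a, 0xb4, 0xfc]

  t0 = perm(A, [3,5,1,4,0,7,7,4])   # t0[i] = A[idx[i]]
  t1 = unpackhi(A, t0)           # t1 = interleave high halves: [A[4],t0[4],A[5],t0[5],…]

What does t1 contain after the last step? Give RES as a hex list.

  t0: e7 6a 3f b8 25 fc fc b8
  t1: b8 25 6a fc b4 fc fc b8

RES = [0xb8, 0x25, 0x6a, 0xfc, 0xb4, 0xfc, 0xfc, 0xb8]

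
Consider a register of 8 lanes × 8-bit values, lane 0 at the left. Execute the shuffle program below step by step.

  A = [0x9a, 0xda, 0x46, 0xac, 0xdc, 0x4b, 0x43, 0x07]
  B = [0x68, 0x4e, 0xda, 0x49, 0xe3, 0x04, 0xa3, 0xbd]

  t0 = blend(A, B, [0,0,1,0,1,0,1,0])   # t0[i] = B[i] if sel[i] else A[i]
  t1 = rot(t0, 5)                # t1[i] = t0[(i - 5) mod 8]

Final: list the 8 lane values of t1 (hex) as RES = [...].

→ t0 |9a|da|da|ac|e3|4b|a3|07|
→ t1 |ac|e3|4b|a3|07|9a|da|da|

RES = [0xac, 0xe3, 0x4b, 0xa3, 0x07, 0x9a, 0xda, 0xda]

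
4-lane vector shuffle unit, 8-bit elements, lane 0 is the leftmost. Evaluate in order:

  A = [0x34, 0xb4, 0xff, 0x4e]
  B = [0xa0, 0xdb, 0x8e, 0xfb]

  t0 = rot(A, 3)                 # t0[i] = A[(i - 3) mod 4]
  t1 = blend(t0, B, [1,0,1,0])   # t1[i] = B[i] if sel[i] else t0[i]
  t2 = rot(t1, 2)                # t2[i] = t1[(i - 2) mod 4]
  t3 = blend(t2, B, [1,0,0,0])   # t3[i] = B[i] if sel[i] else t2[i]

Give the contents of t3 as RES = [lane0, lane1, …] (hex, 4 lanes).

RES = [ 0xa0  0x34  0xa0  0xff ]

t0 = [0xb4, 0xff, 0x4e, 0x34]
t1 = [0xa0, 0xff, 0x8e, 0x34]
t2 = [0x8e, 0x34, 0xa0, 0xff]
t3 = [0xa0, 0x34, 0xa0, 0xff]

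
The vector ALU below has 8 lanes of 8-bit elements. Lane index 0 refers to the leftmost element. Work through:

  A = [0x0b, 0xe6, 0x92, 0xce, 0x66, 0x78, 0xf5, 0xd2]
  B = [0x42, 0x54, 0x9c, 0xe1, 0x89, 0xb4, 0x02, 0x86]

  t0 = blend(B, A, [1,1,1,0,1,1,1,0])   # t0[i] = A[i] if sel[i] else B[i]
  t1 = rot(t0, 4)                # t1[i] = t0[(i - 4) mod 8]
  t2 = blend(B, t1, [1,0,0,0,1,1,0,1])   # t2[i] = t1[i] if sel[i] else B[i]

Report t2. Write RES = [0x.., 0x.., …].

t0 = [0x0b, 0xe6, 0x92, 0xe1, 0x66, 0x78, 0xf5, 0x86]
t1 = [0x66, 0x78, 0xf5, 0x86, 0x0b, 0xe6, 0x92, 0xe1]
t2 = [0x66, 0x54, 0x9c, 0xe1, 0x0b, 0xe6, 0x02, 0xe1]

RES = [0x66, 0x54, 0x9c, 0xe1, 0x0b, 0xe6, 0x02, 0xe1]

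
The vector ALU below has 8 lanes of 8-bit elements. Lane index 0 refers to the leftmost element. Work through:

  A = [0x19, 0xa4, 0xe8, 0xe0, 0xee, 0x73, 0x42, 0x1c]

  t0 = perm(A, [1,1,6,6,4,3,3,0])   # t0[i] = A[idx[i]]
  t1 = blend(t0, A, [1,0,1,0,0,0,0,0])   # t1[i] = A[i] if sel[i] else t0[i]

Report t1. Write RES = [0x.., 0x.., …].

RES = [ 0x19  0xa4  0xe8  0x42  0xee  0xe0  0xe0  0x19 ]

t0 = [0xa4, 0xa4, 0x42, 0x42, 0xee, 0xe0, 0xe0, 0x19]
t1 = [0x19, 0xa4, 0xe8, 0x42, 0xee, 0xe0, 0xe0, 0x19]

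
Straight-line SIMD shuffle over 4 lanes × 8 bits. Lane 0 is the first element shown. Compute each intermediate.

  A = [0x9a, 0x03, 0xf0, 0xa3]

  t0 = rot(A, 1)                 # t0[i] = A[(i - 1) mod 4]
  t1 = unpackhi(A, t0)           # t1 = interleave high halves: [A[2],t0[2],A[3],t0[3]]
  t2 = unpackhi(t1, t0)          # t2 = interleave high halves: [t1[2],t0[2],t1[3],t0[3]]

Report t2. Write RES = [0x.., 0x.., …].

RES = [ 0xa3  0x03  0xf0  0xf0 ]

t0 = [0xa3, 0x9a, 0x03, 0xf0]
t1 = [0xf0, 0x03, 0xa3, 0xf0]
t2 = [0xa3, 0x03, 0xf0, 0xf0]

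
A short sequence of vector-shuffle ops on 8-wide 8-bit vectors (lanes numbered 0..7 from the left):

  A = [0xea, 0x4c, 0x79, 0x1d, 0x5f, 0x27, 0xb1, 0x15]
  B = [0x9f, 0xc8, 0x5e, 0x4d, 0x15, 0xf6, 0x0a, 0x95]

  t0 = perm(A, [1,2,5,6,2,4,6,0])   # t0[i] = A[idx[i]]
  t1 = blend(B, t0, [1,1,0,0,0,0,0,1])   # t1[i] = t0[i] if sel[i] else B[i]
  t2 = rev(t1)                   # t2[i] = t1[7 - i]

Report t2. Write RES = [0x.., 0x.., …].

RES = [ 0xea  0x0a  0xf6  0x15  0x4d  0x5e  0x79  0x4c ]

  t0: 4c 79 27 b1 79 5f b1 ea
  t1: 4c 79 5e 4d 15 f6 0a ea
  t2: ea 0a f6 15 4d 5e 79 4c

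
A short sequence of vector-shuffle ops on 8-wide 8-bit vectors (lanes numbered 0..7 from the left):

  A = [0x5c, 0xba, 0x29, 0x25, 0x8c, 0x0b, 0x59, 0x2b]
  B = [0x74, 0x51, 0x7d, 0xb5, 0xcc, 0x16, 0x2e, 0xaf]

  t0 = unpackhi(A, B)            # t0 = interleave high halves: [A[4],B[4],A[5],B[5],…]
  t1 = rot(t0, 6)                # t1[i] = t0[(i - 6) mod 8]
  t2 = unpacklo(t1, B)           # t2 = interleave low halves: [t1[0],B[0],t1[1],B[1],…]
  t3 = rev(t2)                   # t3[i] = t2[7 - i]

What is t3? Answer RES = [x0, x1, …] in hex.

RES = [0xb5, 0x2e, 0x7d, 0x59, 0x51, 0x16, 0x74, 0x0b]

t0 = [0x8c, 0xcc, 0x0b, 0x16, 0x59, 0x2e, 0x2b, 0xaf]
t1 = [0x0b, 0x16, 0x59, 0x2e, 0x2b, 0xaf, 0x8c, 0xcc]
t2 = [0x0b, 0x74, 0x16, 0x51, 0x59, 0x7d, 0x2e, 0xb5]
t3 = [0xb5, 0x2e, 0x7d, 0x59, 0x51, 0x16, 0x74, 0x0b]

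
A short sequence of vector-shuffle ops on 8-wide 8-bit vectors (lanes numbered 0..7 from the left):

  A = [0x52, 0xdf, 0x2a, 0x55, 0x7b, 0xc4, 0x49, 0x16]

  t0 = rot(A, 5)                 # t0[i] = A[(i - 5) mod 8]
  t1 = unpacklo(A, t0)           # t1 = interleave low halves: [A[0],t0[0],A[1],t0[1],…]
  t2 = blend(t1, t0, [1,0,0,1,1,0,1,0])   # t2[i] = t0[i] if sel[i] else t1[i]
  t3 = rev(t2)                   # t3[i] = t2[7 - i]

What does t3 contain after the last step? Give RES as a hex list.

t0 = [0x55, 0x7b, 0xc4, 0x49, 0x16, 0x52, 0xdf, 0x2a]
t1 = [0x52, 0x55, 0xdf, 0x7b, 0x2a, 0xc4, 0x55, 0x49]
t2 = [0x55, 0x55, 0xdf, 0x49, 0x16, 0xc4, 0xdf, 0x49]
t3 = [0x49, 0xdf, 0xc4, 0x16, 0x49, 0xdf, 0x55, 0x55]

RES = [0x49, 0xdf, 0xc4, 0x16, 0x49, 0xdf, 0x55, 0x55]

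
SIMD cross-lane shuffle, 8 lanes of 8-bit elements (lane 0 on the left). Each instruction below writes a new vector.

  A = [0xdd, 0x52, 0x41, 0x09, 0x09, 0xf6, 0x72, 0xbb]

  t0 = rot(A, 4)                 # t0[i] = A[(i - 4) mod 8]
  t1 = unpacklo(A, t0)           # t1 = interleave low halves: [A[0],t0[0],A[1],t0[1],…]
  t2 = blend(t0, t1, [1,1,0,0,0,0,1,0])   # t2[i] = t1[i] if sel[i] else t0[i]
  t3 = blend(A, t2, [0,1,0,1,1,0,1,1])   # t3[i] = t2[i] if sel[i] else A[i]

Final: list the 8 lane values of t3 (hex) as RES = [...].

RES = [0xdd, 0x09, 0x41, 0xbb, 0xdd, 0xf6, 0x09, 0x09]

t0 = [0x09, 0xf6, 0x72, 0xbb, 0xdd, 0x52, 0x41, 0x09]
t1 = [0xdd, 0x09, 0x52, 0xf6, 0x41, 0x72, 0x09, 0xbb]
t2 = [0xdd, 0x09, 0x72, 0xbb, 0xdd, 0x52, 0x09, 0x09]
t3 = [0xdd, 0x09, 0x41, 0xbb, 0xdd, 0xf6, 0x09, 0x09]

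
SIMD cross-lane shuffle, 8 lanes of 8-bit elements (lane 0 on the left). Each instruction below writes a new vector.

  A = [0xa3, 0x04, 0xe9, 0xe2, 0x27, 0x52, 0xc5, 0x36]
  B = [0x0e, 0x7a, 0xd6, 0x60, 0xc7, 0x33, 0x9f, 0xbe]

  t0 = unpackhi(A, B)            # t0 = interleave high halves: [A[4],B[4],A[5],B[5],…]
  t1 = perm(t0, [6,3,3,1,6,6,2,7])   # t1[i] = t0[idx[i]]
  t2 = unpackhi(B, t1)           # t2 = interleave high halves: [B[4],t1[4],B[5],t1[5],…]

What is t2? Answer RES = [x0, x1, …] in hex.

→ t0 |27|c7|52|33|c5|9f|36|be|
→ t1 |36|33|33|c7|36|36|52|be|
→ t2 |c7|36|33|36|9f|52|be|be|

RES = [ 0xc7  0x36  0x33  0x36  0x9f  0x52  0xbe  0xbe ]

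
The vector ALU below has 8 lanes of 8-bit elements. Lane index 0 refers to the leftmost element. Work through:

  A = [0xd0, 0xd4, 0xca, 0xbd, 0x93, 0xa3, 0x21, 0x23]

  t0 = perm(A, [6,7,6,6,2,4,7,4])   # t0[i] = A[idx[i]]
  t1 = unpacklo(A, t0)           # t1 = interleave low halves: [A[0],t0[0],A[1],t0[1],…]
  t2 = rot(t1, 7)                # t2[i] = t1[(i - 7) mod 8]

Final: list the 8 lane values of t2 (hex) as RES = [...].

t0 = [0x21, 0x23, 0x21, 0x21, 0xca, 0x93, 0x23, 0x93]
t1 = [0xd0, 0x21, 0xd4, 0x23, 0xca, 0x21, 0xbd, 0x21]
t2 = [0x21, 0xd4, 0x23, 0xca, 0x21, 0xbd, 0x21, 0xd0]

RES = [ 0x21  0xd4  0x23  0xca  0x21  0xbd  0x21  0xd0 ]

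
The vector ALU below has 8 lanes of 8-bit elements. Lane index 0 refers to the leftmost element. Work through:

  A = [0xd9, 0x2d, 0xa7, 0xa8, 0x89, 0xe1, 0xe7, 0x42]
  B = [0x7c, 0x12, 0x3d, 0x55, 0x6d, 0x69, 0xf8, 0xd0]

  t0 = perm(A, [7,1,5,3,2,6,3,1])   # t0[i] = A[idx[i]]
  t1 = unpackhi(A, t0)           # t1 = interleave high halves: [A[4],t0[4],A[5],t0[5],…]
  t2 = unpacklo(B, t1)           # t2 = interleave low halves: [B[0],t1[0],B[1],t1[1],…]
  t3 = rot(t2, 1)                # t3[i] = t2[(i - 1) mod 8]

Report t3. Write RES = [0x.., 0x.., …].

RES = [ 0xe7  0x7c  0x89  0x12  0xa7  0x3d  0xe1  0x55 ]

→ t0 |42|2d|e1|a8|a7|e7|a8|2d|
→ t1 |89|a7|e1|e7|e7|a8|42|2d|
→ t2 |7c|89|12|a7|3d|e1|55|e7|
→ t3 |e7|7c|89|12|a7|3d|e1|55|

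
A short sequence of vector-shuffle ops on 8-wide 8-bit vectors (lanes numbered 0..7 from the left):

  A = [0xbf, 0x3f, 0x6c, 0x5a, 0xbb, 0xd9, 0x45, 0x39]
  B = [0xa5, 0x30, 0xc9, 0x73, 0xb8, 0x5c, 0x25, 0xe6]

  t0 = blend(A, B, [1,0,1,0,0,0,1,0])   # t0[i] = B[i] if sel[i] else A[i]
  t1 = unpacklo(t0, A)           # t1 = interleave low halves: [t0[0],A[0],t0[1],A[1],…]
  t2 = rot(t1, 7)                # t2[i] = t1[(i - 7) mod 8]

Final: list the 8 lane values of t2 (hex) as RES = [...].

RES = [ 0xbf  0x3f  0x3f  0xc9  0x6c  0x5a  0x5a  0xa5 ]

  t0: a5 3f c9 5a bb d9 25 39
  t1: a5 bf 3f 3f c9 6c 5a 5a
  t2: bf 3f 3f c9 6c 5a 5a a5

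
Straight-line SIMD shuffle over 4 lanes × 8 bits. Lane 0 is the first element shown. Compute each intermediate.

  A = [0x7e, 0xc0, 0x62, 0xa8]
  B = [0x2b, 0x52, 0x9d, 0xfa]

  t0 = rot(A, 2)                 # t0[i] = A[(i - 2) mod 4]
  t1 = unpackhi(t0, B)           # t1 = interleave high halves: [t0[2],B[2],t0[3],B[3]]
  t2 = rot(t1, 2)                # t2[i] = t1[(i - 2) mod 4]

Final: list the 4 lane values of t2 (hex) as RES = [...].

RES = [0xc0, 0xfa, 0x7e, 0x9d]

→ t0 |62|a8|7e|c0|
→ t1 |7e|9d|c0|fa|
→ t2 |c0|fa|7e|9d|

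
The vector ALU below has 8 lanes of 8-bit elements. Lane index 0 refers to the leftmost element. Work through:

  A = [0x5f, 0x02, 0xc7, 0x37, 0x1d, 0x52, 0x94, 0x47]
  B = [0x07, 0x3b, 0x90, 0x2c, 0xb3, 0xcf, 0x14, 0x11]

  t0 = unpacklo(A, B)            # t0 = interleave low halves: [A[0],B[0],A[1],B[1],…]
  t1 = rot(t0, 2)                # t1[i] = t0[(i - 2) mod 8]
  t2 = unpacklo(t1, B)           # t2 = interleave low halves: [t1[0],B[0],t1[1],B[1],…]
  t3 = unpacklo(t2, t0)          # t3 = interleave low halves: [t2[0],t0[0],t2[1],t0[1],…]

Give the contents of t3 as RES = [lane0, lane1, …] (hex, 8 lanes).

t0 = [0x5f, 0x07, 0x02, 0x3b, 0xc7, 0x90, 0x37, 0x2c]
t1 = [0x37, 0x2c, 0x5f, 0x07, 0x02, 0x3b, 0xc7, 0x90]
t2 = [0x37, 0x07, 0x2c, 0x3b, 0x5f, 0x90, 0x07, 0x2c]
t3 = [0x37, 0x5f, 0x07, 0x07, 0x2c, 0x02, 0x3b, 0x3b]

RES = [ 0x37  0x5f  0x07  0x07  0x2c  0x02  0x3b  0x3b ]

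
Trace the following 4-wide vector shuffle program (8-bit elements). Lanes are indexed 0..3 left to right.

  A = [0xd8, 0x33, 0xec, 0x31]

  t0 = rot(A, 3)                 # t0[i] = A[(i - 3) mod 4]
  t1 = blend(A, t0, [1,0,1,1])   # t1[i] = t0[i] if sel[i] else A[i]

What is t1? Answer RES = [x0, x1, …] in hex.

RES = [0x33, 0x33, 0x31, 0xd8]

  t0: 33 ec 31 d8
  t1: 33 33 31 d8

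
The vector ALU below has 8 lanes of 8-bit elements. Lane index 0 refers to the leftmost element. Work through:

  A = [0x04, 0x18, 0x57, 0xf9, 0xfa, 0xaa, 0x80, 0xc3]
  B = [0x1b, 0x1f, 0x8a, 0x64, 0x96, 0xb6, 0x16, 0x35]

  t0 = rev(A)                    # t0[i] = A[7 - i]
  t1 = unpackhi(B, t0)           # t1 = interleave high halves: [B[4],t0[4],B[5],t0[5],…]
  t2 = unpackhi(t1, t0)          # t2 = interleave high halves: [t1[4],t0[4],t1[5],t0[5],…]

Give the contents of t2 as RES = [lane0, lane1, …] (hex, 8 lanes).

RES = [0x16, 0xf9, 0x18, 0x57, 0x35, 0x18, 0x04, 0x04]

→ t0 |c3|80|aa|fa|f9|57|18|04|
→ t1 |96|f9|b6|57|16|18|35|04|
→ t2 |16|f9|18|57|35|18|04|04|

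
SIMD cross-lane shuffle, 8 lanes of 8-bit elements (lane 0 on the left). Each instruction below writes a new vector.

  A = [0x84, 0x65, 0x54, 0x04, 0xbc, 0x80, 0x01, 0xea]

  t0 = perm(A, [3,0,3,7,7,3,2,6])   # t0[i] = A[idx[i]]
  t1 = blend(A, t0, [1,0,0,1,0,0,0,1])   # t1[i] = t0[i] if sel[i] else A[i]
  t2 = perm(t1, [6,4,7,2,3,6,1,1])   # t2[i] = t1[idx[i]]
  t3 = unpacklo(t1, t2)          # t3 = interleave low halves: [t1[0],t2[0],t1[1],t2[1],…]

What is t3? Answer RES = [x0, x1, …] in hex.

  t0: 04 84 04 ea ea 04 54 01
  t1: 04 65 54 ea bc 80 01 01
  t2: 01 bc 01 54 ea 01 65 65
  t3: 04 01 65 bc 54 01 ea 54

RES = [0x04, 0x01, 0x65, 0xbc, 0x54, 0x01, 0xea, 0x54]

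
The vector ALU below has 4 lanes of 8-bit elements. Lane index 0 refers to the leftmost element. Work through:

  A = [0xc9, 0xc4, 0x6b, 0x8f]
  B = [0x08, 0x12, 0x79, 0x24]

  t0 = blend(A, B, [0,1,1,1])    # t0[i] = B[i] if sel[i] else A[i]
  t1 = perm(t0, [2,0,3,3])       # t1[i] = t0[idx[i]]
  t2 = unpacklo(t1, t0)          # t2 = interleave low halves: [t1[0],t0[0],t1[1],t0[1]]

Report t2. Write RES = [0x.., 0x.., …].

RES = [0x79, 0xc9, 0xc9, 0x12]

→ t0 |c9|12|79|24|
→ t1 |79|c9|24|24|
→ t2 |79|c9|c9|12|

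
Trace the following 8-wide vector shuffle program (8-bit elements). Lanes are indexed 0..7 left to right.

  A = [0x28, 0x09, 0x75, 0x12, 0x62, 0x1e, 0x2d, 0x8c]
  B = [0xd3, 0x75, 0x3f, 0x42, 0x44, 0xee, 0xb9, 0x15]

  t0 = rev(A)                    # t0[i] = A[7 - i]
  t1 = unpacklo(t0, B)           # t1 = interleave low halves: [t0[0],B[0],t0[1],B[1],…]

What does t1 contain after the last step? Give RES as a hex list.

RES = [ 0x8c  0xd3  0x2d  0x75  0x1e  0x3f  0x62  0x42 ]

t0 = [0x8c, 0x2d, 0x1e, 0x62, 0x12, 0x75, 0x09, 0x28]
t1 = [0x8c, 0xd3, 0x2d, 0x75, 0x1e, 0x3f, 0x62, 0x42]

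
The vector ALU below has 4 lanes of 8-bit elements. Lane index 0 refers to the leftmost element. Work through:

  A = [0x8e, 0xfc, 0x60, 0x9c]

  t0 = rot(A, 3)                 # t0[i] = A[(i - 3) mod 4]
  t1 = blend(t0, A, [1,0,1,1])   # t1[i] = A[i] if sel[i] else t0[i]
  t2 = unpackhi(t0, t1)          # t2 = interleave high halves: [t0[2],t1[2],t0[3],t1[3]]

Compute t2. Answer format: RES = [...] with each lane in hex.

RES = [ 0x9c  0x60  0x8e  0x9c ]

  t0: fc 60 9c 8e
  t1: 8e 60 60 9c
  t2: 9c 60 8e 9c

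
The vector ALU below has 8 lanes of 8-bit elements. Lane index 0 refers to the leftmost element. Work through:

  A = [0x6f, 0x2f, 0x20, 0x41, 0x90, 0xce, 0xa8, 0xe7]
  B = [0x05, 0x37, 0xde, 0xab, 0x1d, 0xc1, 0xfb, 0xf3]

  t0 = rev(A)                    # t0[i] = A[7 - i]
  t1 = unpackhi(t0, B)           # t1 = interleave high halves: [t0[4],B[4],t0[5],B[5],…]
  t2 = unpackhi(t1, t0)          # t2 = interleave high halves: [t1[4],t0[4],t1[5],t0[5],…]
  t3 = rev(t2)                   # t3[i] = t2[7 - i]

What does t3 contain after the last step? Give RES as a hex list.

t0 = [0xe7, 0xa8, 0xce, 0x90, 0x41, 0x20, 0x2f, 0x6f]
t1 = [0x41, 0x1d, 0x20, 0xc1, 0x2f, 0xfb, 0x6f, 0xf3]
t2 = [0x2f, 0x41, 0xfb, 0x20, 0x6f, 0x2f, 0xf3, 0x6f]
t3 = [0x6f, 0xf3, 0x2f, 0x6f, 0x20, 0xfb, 0x41, 0x2f]

RES = [0x6f, 0xf3, 0x2f, 0x6f, 0x20, 0xfb, 0x41, 0x2f]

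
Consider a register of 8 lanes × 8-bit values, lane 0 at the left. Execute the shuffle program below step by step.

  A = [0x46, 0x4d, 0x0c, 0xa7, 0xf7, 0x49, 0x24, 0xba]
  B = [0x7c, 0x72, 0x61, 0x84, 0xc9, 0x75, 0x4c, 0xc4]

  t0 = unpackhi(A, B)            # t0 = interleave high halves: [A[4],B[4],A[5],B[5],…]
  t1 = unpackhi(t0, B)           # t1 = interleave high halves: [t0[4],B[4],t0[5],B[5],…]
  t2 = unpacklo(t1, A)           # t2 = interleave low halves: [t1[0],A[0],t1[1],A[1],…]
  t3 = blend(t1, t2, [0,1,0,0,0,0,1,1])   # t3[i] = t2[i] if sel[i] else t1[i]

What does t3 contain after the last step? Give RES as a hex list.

t0 = [0xf7, 0xc9, 0x49, 0x75, 0x24, 0x4c, 0xba, 0xc4]
t1 = [0x24, 0xc9, 0x4c, 0x75, 0xba, 0x4c, 0xc4, 0xc4]
t2 = [0x24, 0x46, 0xc9, 0x4d, 0x4c, 0x0c, 0x75, 0xa7]
t3 = [0x24, 0x46, 0x4c, 0x75, 0xba, 0x4c, 0x75, 0xa7]

RES = [0x24, 0x46, 0x4c, 0x75, 0xba, 0x4c, 0x75, 0xa7]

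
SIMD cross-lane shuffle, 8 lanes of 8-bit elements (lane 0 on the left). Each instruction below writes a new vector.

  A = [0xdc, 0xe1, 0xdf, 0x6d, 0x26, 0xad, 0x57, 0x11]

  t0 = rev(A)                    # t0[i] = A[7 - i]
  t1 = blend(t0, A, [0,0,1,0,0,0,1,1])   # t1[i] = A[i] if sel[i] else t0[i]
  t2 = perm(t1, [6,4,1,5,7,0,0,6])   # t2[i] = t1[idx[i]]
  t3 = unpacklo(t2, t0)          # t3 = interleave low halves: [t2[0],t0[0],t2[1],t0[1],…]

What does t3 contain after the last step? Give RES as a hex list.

RES = [0x57, 0x11, 0x6d, 0x57, 0x57, 0xad, 0xdf, 0x26]

  t0: 11 57 ad 26 6d df e1 dc
  t1: 11 57 df 26 6d df 57 11
  t2: 57 6d 57 df 11 11 11 57
  t3: 57 11 6d 57 57 ad df 26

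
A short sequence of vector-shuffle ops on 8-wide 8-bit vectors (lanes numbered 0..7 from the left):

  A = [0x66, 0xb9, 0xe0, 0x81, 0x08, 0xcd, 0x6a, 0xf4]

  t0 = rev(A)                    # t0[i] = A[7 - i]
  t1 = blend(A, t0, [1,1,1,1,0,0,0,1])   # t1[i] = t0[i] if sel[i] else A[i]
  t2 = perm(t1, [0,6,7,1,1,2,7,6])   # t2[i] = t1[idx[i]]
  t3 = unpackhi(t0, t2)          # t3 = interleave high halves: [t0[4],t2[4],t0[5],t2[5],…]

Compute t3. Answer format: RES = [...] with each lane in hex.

  t0: f4 6a cd 08 81 e0 b9 66
  t1: f4 6a cd 08 08 cd 6a 66
  t2: f4 6a 66 6a 6a cd 66 6a
  t3: 81 6a e0 cd b9 66 66 6a

RES = [ 0x81  0x6a  0xe0  0xcd  0xb9  0x66  0x66  0x6a ]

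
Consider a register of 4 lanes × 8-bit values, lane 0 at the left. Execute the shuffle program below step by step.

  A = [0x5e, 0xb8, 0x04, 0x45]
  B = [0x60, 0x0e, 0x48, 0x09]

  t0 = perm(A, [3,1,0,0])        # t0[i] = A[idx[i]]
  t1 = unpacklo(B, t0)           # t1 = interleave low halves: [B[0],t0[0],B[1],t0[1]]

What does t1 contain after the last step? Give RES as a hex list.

t0 = [0x45, 0xb8, 0x5e, 0x5e]
t1 = [0x60, 0x45, 0x0e, 0xb8]

RES = [ 0x60  0x45  0x0e  0xb8 ]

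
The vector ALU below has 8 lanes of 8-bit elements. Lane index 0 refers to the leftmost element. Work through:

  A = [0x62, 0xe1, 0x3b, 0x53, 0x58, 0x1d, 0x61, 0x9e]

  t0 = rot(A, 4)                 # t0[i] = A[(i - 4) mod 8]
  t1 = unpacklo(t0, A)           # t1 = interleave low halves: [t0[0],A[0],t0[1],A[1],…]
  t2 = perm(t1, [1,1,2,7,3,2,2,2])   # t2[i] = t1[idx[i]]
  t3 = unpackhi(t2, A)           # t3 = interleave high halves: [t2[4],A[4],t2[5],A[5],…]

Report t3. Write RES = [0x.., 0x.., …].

  t0: 58 1d 61 9e 62 e1 3b 53
  t1: 58 62 1d e1 61 3b 9e 53
  t2: 62 62 1d 53 e1 1d 1d 1d
  t3: e1 58 1d 1d 1d 61 1d 9e

RES = [ 0xe1  0x58  0x1d  0x1d  0x1d  0x61  0x1d  0x9e ]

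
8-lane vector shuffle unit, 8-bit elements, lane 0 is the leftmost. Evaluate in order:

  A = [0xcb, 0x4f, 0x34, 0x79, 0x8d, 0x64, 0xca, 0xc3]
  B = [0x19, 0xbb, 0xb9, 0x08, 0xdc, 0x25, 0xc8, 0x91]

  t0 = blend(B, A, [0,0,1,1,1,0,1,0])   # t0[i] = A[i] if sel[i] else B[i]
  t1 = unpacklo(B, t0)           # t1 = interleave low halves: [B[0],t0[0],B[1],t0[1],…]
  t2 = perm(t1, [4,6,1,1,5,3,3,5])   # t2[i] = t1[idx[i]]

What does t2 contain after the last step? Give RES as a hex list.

RES = [ 0xb9  0x08  0x19  0x19  0x34  0xbb  0xbb  0x34 ]

t0 = [0x19, 0xbb, 0x34, 0x79, 0x8d, 0x25, 0xca, 0x91]
t1 = [0x19, 0x19, 0xbb, 0xbb, 0xb9, 0x34, 0x08, 0x79]
t2 = [0xb9, 0x08, 0x19, 0x19, 0x34, 0xbb, 0xbb, 0x34]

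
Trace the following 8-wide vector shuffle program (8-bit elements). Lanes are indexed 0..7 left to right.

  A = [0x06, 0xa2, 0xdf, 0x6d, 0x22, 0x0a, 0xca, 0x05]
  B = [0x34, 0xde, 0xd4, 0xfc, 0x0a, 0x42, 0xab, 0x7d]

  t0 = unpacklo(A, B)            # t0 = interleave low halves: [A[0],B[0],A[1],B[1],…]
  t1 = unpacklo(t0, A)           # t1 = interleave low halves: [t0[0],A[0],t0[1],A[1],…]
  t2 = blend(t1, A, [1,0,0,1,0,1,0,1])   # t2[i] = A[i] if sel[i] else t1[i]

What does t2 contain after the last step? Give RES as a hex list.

→ t0 |06|34|a2|de|df|d4|6d|fc|
→ t1 |06|06|34|a2|a2|df|de|6d|
→ t2 |06|06|34|6d|a2|0a|de|05|

RES = [0x06, 0x06, 0x34, 0x6d, 0xa2, 0x0a, 0xde, 0x05]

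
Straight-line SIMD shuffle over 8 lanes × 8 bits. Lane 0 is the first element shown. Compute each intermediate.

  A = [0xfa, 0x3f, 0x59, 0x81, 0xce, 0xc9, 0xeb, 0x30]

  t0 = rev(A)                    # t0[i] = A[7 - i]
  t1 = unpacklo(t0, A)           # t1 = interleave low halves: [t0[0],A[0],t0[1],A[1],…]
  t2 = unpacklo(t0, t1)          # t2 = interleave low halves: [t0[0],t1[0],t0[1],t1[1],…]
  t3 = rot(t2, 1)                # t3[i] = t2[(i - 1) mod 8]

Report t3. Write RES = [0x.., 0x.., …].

t0 = [0x30, 0xeb, 0xc9, 0xce, 0x81, 0x59, 0x3f, 0xfa]
t1 = [0x30, 0xfa, 0xeb, 0x3f, 0xc9, 0x59, 0xce, 0x81]
t2 = [0x30, 0x30, 0xeb, 0xfa, 0xc9, 0xeb, 0xce, 0x3f]
t3 = [0x3f, 0x30, 0x30, 0xeb, 0xfa, 0xc9, 0xeb, 0xce]

RES = [0x3f, 0x30, 0x30, 0xeb, 0xfa, 0xc9, 0xeb, 0xce]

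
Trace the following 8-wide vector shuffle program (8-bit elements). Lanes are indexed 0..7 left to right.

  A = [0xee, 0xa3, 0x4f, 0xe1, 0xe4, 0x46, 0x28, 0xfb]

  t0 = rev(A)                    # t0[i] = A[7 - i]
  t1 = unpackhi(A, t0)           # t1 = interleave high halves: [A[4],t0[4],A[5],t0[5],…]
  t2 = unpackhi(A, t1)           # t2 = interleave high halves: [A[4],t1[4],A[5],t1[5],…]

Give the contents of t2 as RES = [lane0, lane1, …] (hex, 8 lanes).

RES = [ 0xe4  0x28  0x46  0xa3  0x28  0xfb  0xfb  0xee ]

  t0: fb 28 46 e4 e1 4f a3 ee
  t1: e4 e1 46 4f 28 a3 fb ee
  t2: e4 28 46 a3 28 fb fb ee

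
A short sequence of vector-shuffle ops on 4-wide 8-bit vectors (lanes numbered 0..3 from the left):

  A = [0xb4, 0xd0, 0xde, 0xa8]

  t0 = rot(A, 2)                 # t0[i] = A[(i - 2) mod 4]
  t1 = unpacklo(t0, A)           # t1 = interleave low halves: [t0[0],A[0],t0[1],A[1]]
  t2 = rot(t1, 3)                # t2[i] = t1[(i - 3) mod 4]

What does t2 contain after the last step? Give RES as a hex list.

RES = [0xb4, 0xa8, 0xd0, 0xde]

t0 = [0xde, 0xa8, 0xb4, 0xd0]
t1 = [0xde, 0xb4, 0xa8, 0xd0]
t2 = [0xb4, 0xa8, 0xd0, 0xde]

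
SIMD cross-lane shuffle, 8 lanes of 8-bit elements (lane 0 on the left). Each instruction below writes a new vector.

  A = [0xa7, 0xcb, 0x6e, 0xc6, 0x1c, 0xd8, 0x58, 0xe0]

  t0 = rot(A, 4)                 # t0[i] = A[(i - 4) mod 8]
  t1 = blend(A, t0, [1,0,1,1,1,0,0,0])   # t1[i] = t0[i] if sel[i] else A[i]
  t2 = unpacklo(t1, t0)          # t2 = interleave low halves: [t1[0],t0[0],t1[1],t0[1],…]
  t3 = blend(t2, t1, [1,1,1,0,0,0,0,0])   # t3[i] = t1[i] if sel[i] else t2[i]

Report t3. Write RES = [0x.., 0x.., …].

RES = [0x1c, 0xcb, 0x58, 0xd8, 0x58, 0x58, 0xe0, 0xe0]

t0 = [0x1c, 0xd8, 0x58, 0xe0, 0xa7, 0xcb, 0x6e, 0xc6]
t1 = [0x1c, 0xcb, 0x58, 0xe0, 0xa7, 0xd8, 0x58, 0xe0]
t2 = [0x1c, 0x1c, 0xcb, 0xd8, 0x58, 0x58, 0xe0, 0xe0]
t3 = [0x1c, 0xcb, 0x58, 0xd8, 0x58, 0x58, 0xe0, 0xe0]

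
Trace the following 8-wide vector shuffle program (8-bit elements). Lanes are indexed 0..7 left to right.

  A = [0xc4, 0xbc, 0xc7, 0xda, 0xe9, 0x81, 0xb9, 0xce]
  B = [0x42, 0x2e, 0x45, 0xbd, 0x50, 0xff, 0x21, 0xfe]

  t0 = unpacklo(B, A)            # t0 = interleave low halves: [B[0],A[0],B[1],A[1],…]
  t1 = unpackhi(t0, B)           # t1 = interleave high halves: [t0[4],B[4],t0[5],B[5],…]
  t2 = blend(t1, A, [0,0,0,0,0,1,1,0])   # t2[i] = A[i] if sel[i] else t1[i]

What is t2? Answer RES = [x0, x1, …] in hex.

→ t0 |42|c4|2e|bc|45|c7|bd|da|
→ t1 |45|50|c7|ff|bd|21|da|fe|
→ t2 |45|50|c7|ff|bd|81|b9|fe|

RES = [ 0x45  0x50  0xc7  0xff  0xbd  0x81  0xb9  0xfe ]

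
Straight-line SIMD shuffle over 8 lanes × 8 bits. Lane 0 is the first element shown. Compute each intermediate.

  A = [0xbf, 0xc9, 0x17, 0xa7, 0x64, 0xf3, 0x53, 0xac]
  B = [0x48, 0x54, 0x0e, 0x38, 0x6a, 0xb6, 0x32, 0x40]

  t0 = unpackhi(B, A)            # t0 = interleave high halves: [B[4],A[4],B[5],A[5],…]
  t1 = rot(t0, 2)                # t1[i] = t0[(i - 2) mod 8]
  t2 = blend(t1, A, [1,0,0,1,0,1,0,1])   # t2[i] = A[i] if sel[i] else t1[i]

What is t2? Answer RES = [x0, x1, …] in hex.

RES = [0xbf, 0xac, 0x6a, 0xa7, 0xb6, 0xf3, 0x32, 0xac]

→ t0 |6a|64|b6|f3|32|53|40|ac|
→ t1 |40|ac|6a|64|b6|f3|32|53|
→ t2 |bf|ac|6a|a7|b6|f3|32|ac|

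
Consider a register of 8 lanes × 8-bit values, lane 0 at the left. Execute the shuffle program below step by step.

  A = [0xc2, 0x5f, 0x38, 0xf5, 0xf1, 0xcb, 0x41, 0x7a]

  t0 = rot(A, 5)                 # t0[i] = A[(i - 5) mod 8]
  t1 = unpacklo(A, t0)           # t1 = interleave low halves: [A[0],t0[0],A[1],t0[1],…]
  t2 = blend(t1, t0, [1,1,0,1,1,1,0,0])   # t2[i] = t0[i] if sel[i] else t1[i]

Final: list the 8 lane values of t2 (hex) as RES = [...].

  t0: f5 f1 cb 41 7a c2 5f 38
  t1: c2 f5 5f f1 38 cb f5 41
  t2: f5 f1 5f 41 7a c2 f5 41

RES = [ 0xf5  0xf1  0x5f  0x41  0x7a  0xc2  0xf5  0x41 ]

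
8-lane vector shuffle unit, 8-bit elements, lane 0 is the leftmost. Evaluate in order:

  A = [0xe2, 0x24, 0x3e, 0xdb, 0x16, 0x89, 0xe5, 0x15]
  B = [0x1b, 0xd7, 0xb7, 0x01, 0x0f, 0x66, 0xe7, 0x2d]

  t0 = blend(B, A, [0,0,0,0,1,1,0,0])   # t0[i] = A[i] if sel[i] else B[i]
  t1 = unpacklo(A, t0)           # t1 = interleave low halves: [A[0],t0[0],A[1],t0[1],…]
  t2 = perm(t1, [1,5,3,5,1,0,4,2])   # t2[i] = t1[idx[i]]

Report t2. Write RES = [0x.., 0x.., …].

RES = [0x1b, 0xb7, 0xd7, 0xb7, 0x1b, 0xe2, 0x3e, 0x24]

t0 = [0x1b, 0xd7, 0xb7, 0x01, 0x16, 0x89, 0xe7, 0x2d]
t1 = [0xe2, 0x1b, 0x24, 0xd7, 0x3e, 0xb7, 0xdb, 0x01]
t2 = [0x1b, 0xb7, 0xd7, 0xb7, 0x1b, 0xe2, 0x3e, 0x24]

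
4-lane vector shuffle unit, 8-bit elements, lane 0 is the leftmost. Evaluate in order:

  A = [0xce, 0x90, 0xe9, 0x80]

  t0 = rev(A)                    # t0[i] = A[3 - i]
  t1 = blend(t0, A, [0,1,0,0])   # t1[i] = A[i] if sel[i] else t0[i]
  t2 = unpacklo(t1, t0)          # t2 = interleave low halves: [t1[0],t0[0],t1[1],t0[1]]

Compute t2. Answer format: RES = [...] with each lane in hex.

→ t0 |80|e9|90|ce|
→ t1 |80|90|90|ce|
→ t2 |80|80|90|e9|

RES = [0x80, 0x80, 0x90, 0xe9]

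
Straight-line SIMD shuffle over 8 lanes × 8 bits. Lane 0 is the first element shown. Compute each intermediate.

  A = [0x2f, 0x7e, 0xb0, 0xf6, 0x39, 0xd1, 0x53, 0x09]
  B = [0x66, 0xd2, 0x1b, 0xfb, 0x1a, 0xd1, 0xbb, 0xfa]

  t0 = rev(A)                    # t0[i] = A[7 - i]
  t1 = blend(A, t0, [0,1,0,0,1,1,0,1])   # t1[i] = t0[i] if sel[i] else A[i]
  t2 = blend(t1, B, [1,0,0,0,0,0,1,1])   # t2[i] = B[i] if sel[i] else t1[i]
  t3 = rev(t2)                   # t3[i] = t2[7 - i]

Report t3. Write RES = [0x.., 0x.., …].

  t0: 09 53 d1 39 f6 b0 7e 2f
  t1: 2f 53 b0 f6 f6 b0 53 2f
  t2: 66 53 b0 f6 f6 b0 bb fa
  t3: fa bb b0 f6 f6 b0 53 66

RES = [ 0xfa  0xbb  0xb0  0xf6  0xf6  0xb0  0x53  0x66 ]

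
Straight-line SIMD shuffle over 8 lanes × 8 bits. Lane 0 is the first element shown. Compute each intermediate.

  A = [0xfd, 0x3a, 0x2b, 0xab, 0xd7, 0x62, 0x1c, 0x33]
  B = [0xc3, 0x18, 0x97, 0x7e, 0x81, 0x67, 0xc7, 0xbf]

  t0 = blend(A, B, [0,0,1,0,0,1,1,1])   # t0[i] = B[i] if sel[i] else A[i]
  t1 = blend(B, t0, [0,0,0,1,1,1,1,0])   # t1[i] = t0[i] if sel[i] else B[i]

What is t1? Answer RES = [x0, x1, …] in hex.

RES = [0xc3, 0x18, 0x97, 0xab, 0xd7, 0x67, 0xc7, 0xbf]

  t0: fd 3a 97 ab d7 67 c7 bf
  t1: c3 18 97 ab d7 67 c7 bf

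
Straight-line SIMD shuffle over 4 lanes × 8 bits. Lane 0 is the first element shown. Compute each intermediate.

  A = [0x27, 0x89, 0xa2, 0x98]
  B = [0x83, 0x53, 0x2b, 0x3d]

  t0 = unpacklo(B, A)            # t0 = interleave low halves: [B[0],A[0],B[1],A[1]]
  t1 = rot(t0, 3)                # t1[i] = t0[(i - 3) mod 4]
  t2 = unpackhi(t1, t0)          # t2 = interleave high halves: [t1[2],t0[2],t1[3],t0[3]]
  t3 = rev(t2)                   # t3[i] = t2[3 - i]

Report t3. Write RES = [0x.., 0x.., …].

RES = [0x89, 0x83, 0x53, 0x89]

→ t0 |83|27|53|89|
→ t1 |27|53|89|83|
→ t2 |89|53|83|89|
→ t3 |89|83|53|89|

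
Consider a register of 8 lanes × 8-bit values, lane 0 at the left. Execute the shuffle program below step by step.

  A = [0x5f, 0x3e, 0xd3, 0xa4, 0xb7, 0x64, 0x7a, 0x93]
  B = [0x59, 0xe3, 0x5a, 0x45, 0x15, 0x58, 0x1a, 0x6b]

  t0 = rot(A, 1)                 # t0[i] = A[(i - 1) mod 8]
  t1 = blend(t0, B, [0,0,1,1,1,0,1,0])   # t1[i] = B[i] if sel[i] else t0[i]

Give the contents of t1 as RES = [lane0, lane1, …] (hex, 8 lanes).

RES = [0x93, 0x5f, 0x5a, 0x45, 0x15, 0xb7, 0x1a, 0x7a]

→ t0 |93|5f|3e|d3|a4|b7|64|7a|
→ t1 |93|5f|5a|45|15|b7|1a|7a|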